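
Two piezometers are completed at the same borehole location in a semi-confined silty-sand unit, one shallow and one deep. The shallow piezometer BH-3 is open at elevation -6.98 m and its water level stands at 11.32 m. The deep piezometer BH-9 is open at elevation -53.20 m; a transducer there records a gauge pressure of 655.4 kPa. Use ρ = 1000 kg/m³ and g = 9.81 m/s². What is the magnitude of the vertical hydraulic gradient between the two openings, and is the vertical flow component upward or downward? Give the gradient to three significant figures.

|i_v| ≈ 0.0495; vertical flow is upward

Total head at BH-3: h = 11.32 m (water level in the standpipe).
Pressure head at BH-9: ψ = P/(ρg) = 655.4×1000 / (1000 × 9.81) = 66.81 m.
Total head at BH-9: h = z + ψ = -53.20 + 66.81 = 13.61 m.
Δh = h(BH-3) − h(BH-9) = 11.32 − 13.61 = -2.29 m.
Vertical separation Δz = -6.98 − (-53.20) = 46.22 m.
|i_v| = |Δh| / Δz = 2.29 / 46.22 = 0.0495.
Head is higher in the deep piezometer, so vertical flow is upward (discharge condition).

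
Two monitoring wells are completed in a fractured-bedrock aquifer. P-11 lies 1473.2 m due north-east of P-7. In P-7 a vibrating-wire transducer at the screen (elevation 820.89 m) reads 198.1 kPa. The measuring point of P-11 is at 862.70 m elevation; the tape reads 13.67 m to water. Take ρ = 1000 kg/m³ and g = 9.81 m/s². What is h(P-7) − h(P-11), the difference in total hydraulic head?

Pressure head at P-7: ψ = P/(ρg) = 198.1×1000 / (1000 × 9.81) = 20.19 m.
Total head at P-7: h = z + ψ = 820.89 + 20.19 = 841.08 m.
Total head at P-11: h = 862.70 − 13.67 = 849.03 m.
Head difference: h(P-7) − h(P-11) = 841.08 − 849.03 = -7.95 m.

Δh ≈ -7.95 m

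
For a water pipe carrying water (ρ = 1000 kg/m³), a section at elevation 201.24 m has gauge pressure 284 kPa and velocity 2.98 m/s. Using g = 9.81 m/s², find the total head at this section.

Pressure head ψ = P/(ρg) = 284×1000 / (1000 × 9.81) = 28.95 m.
Velocity head = v²/(2g) = 2.98² / (2 × 9.81) = 0.453 m.
h = z + ψ + v²/(2g) = 201.24 + 28.95 + 0.453 = 230.64 m.

h ≈ 230.64 m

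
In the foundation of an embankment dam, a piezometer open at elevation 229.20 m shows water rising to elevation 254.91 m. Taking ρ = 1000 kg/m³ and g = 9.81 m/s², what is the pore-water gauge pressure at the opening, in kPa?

Pressure head ψ = h − z = 254.91 − 229.20 = 25.71 m.
P = ρgψ = 1000 × 9.81 × 25.71 = 252215 Pa ≈ 252 kPa.

P ≈ 252 kPa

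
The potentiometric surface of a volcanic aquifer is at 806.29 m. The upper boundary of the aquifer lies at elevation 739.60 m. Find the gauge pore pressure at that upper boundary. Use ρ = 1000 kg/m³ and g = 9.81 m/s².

P ≈ 654 kPa

Pressure head at the aquifer top: ψ = h − z = 806.29 − 739.60 = 66.69 m.
P = ρgψ = 1000 × 9.81 × 66.69 = 654229 Pa ≈ 654 kPa.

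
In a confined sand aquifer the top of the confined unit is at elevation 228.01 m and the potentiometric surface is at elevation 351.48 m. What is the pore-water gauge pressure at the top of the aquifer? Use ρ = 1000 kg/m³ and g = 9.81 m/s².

P ≈ 1210 kPa

Pressure head at the aquifer top: ψ = h − z = 351.48 − 228.01 = 123.47 m.
P = ρgψ = 1000 × 9.81 × 123.47 = 1211241 Pa ≈ 1210 kPa.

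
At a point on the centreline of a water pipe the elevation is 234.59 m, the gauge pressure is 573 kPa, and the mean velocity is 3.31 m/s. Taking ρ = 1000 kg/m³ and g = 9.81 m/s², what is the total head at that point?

h ≈ 293.56 m

Pressure head ψ = P/(ρg) = 573×1000 / (1000 × 9.81) = 58.41 m.
Velocity head = v²/(2g) = 3.31² / (2 × 9.81) = 0.558 m.
h = z + ψ + v²/(2g) = 234.59 + 58.41 + 0.558 = 293.56 m.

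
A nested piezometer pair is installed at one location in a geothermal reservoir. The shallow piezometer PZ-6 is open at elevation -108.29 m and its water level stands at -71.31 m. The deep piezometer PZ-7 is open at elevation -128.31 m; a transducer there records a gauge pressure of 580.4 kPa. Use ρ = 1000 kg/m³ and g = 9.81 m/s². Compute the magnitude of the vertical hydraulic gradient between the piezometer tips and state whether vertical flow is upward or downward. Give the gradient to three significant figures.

|i_v| ≈ 0.108; vertical flow is upward

Total head at PZ-6: h = -71.31 m (water level in the standpipe).
Pressure head at PZ-7: ψ = P/(ρg) = 580.4×1000 / (1000 × 9.81) = 59.16 m.
Total head at PZ-7: h = z + ψ = -128.31 + 59.16 = -69.15 m.
Δh = h(PZ-6) − h(PZ-7) = -71.31 − (-69.15) = -2.16 m.
Vertical separation Δz = -108.29 − (-128.31) = 20.02 m.
|i_v| = |Δh| / Δz = 2.16 / 20.02 = 0.108.
Head is higher in the deep piezometer, so vertical flow is upward (discharge condition).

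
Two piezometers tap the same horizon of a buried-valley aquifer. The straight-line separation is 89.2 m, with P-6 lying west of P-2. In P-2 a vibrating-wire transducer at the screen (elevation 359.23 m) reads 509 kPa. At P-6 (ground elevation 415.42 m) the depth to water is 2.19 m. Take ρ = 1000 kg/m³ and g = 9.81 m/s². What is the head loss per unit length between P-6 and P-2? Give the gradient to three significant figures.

Pressure head at P-2: ψ = P/(ρg) = 509×1000 / (1000 × 9.81) = 51.89 m.
Total head at P-2: h = z + ψ = 359.23 + 51.89 = 411.12 m.
Total head at P-6: h = 415.42 − 2.19 = 413.23 m.
Head difference: h(P-2) − h(P-6) = 411.12 − 413.23 = -2.11 m.
Hydraulic gradient: i = |Δh| / L = 2.11 / 89.2 = 0.0237.

i ≈ 0.0237 m/m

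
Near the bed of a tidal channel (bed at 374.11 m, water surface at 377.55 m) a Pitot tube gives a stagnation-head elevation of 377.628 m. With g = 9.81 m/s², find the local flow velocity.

v ≈ 1.24 m/s

Near the bed, under hydrostatic conditions, the piezometric head (z + ψ) equals the free-surface elevation, 377.55 m.
Velocity head = total − piezometric = 377.628 − 377.55 = 0.078 m.
v = √(2g·h_v) = √(2 × 9.81 × 0.078) = 1.24 m/s.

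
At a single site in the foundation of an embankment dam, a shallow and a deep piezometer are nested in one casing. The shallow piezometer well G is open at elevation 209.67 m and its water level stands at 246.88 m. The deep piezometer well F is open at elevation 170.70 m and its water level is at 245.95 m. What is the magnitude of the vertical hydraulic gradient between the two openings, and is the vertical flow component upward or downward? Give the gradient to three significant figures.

|i_v| ≈ 0.0239; vertical flow is downward

Total head at well G: h = 246.88 m (water level in the standpipe).
Total head at well F: h = 245.95 m.
Δh = h(well G) − h(well F) = 246.88 − 245.95 = 0.93 m.
Vertical separation Δz = 209.67 − 170.70 = 38.97 m.
|i_v| = |Δh| / Δz = 0.93 / 38.97 = 0.0239.
Head is higher in the shallow piezometer, so vertical flow is downward (recharge condition).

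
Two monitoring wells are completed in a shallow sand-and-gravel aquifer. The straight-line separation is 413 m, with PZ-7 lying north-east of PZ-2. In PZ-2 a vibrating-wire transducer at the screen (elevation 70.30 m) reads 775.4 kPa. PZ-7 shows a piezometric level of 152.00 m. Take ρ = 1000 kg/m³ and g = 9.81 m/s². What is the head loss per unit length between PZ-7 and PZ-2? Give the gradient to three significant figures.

i ≈ 0.00644 m/m

Pressure head at PZ-2: ψ = P/(ρg) = 775.4×1000 / (1000 × 9.81) = 79.04 m.
Total head at PZ-2: h = z + ψ = 70.30 + 79.04 = 149.34 m.
Total head at PZ-7: h = 152.00 m (water level in the piezometer is the total head).
Head difference: h(PZ-2) − h(PZ-7) = 149.34 − 152.00 = -2.66 m.
Hydraulic gradient: i = |Δh| / L = 2.66 / 413 = 0.00644.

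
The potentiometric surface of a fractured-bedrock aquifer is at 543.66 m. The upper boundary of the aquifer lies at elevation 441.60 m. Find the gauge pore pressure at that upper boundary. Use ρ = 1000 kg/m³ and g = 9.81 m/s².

P ≈ 1000 kPa

Pressure head at the aquifer top: ψ = h − z = 543.66 − 441.60 = 102.06 m.
P = ρgψ = 1000 × 9.81 × 102.06 = 1001209 Pa ≈ 1000 kPa.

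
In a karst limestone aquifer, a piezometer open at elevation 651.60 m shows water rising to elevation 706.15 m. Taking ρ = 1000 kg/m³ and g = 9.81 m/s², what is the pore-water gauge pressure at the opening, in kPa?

Pressure head ψ = h − z = 706.15 − 651.60 = 54.55 m.
P = ρgψ = 1000 × 9.81 × 54.55 = 535136 Pa ≈ 535 kPa.

P ≈ 535 kPa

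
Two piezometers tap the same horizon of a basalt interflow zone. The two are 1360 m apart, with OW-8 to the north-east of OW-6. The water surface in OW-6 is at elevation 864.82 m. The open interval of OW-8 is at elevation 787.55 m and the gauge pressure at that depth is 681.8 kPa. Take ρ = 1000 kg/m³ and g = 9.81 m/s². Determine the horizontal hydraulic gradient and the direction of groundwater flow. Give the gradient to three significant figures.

i ≈ 0.00571; groundwater flows toward the north-east

Total head at OW-6: h = 864.82 m (water level in the piezometer is the total head).
Pressure head at OW-8: ψ = P/(ρg) = 681.8×1000 / (1000 × 9.81) = 69.50 m.
Total head at OW-8: h = z + ψ = 787.55 + 69.50 = 857.05 m.
Head difference: h(OW-6) − h(OW-8) = 864.82 − 857.05 = 7.77 m.
Hydraulic gradient: i = |Δh| / L = 7.77 / 1360 = 0.00571.
Flow is from higher to lower head: from OW-6 toward OW-8, i.e. toward the north-east.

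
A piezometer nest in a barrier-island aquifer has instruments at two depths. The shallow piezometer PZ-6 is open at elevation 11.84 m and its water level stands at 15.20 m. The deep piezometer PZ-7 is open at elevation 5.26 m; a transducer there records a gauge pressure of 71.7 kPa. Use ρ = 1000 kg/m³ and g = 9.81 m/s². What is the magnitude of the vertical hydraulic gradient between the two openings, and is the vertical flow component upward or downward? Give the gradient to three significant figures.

Total head at PZ-6: h = 15.20 m (water level in the standpipe).
Pressure head at PZ-7: ψ = P/(ρg) = 71.7×1000 / (1000 × 9.81) = 7.31 m.
Total head at PZ-7: h = z + ψ = 5.26 + 7.31 = 12.57 m.
Δh = h(PZ-6) − h(PZ-7) = 15.20 − 12.57 = 2.63 m.
Vertical separation Δz = 11.84 − 5.26 = 6.58 m.
|i_v| = |Δh| / Δz = 2.63 / 6.58 = 0.400.
Head is higher in the shallow piezometer, so vertical flow is downward (recharge condition).

|i_v| ≈ 0.400; vertical flow is downward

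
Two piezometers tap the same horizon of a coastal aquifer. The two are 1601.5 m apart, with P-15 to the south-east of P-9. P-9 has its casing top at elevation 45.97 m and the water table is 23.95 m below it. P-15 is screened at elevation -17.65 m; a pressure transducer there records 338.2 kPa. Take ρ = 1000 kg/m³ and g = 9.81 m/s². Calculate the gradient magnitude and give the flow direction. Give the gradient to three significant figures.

i ≈ 0.00324; groundwater flows toward the south-east

Total head at P-9: h = 45.97 − 23.95 = 22.02 m.
Pressure head at P-15: ψ = P/(ρg) = 338.2×1000 / (1000 × 9.81) = 34.48 m.
Total head at P-15: h = z + ψ = -17.65 + 34.48 = 16.83 m.
Head difference: h(P-9) − h(P-15) = 22.02 − 16.83 = 5.19 m.
Hydraulic gradient: i = |Δh| / L = 5.19 / 1601.5 = 0.00324.
Flow is from higher to lower head: from P-9 toward P-15, i.e. toward the south-east.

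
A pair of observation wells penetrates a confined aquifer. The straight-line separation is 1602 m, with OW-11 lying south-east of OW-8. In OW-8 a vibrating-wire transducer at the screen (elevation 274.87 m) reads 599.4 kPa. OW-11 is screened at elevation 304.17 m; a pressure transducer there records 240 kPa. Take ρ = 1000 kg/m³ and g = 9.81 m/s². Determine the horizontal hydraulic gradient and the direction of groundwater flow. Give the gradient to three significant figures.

Pressure head at OW-8: ψ = P/(ρg) = 599.4×1000 / (1000 × 9.81) = 61.10 m.
Total head at OW-8: h = z + ψ = 274.87 + 61.10 = 335.97 m.
Pressure head at OW-11: ψ = P/(ρg) = 240×1000 / (1000 × 9.81) = 24.46 m.
Total head at OW-11: h = z + ψ = 304.17 + 24.46 = 328.63 m.
Head difference: h(OW-8) − h(OW-11) = 335.97 − 328.63 = 7.34 m.
Hydraulic gradient: i = |Δh| / L = 7.34 / 1602 = 0.00458.
Flow is from higher to lower head: from OW-8 toward OW-11, i.e. toward the south-east.

i ≈ 0.00458; groundwater flows toward the south-east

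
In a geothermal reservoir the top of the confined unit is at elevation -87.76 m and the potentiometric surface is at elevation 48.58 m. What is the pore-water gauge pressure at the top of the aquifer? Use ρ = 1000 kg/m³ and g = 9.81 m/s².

Pressure head at the aquifer top: ψ = h − z = 48.58 − (-87.76) = 136.34 m.
P = ρgψ = 1000 × 9.81 × 136.34 = 1337495 Pa ≈ 1340 kPa.

P ≈ 1340 kPa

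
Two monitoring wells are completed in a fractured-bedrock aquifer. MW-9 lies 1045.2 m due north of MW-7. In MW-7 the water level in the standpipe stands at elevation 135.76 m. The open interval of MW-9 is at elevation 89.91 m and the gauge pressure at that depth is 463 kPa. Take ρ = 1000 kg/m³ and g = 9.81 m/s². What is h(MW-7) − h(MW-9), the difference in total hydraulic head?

Total head at MW-7: h = 135.76 m (water level in the piezometer is the total head).
Pressure head at MW-9: ψ = P/(ρg) = 463×1000 / (1000 × 9.81) = 47.20 m.
Total head at MW-9: h = z + ψ = 89.91 + 47.20 = 137.11 m.
Head difference: h(MW-7) − h(MW-9) = 135.76 − 137.11 = -1.35 m.

Δh ≈ -1.35 m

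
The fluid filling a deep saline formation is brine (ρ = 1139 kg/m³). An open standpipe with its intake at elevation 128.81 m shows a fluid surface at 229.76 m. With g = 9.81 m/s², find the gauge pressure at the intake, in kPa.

Pressure head ψ = h − z = 229.76 − 128.81 = 100.95 m.
P = ρgψ = 1139 × 9.81 × 100.95 = 1127974 Pa ≈ 1130 kPa.

P ≈ 1130 kPa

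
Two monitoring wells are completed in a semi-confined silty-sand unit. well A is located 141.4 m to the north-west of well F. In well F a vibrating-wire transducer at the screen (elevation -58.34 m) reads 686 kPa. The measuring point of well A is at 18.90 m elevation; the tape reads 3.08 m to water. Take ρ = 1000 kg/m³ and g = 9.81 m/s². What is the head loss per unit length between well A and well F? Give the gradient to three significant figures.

Pressure head at well F: ψ = P/(ρg) = 686×1000 / (1000 × 9.81) = 69.93 m.
Total head at well F: h = z + ψ = -58.34 + 69.93 = 11.59 m.
Total head at well A: h = 18.90 − 3.08 = 15.82 m.
Head difference: h(well F) − h(well A) = 11.59 − 15.82 = -4.23 m.
Hydraulic gradient: i = |Δh| / L = 4.23 / 141.4 = 0.0299.

i ≈ 0.0299 m/m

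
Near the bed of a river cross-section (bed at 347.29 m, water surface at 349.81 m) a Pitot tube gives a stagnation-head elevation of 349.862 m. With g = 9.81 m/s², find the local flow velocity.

Near the bed, under hydrostatic conditions, the piezometric head (z + ψ) equals the free-surface elevation, 349.81 m.
Velocity head = total − piezometric = 349.862 − 349.81 = 0.052 m.
v = √(2g·h_v) = √(2 × 9.81 × 0.052) = 1.01 m/s.

v ≈ 1.01 m/s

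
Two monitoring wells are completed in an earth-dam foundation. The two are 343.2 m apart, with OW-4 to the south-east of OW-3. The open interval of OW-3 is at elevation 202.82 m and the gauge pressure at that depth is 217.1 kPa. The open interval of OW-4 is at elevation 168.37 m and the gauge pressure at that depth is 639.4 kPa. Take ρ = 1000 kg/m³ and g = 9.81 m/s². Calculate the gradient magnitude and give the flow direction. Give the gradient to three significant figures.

i ≈ 0.0251; groundwater flows toward the north-west

Pressure head at OW-3: ψ = P/(ρg) = 217.1×1000 / (1000 × 9.81) = 22.13 m.
Total head at OW-3: h = z + ψ = 202.82 + 22.13 = 224.95 m.
Pressure head at OW-4: ψ = P/(ρg) = 639.4×1000 / (1000 × 9.81) = 65.18 m.
Total head at OW-4: h = z + ψ = 168.37 + 65.18 = 233.55 m.
Head difference: h(OW-3) − h(OW-4) = 224.95 − 233.55 = -8.60 m.
Hydraulic gradient: i = |Δh| / L = 8.60 / 343.2 = 0.0251.
Flow is from higher to lower head: from OW-4 toward OW-3, i.e. toward the north-west.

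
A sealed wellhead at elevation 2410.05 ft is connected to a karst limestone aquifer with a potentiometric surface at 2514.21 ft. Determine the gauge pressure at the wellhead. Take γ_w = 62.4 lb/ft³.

Head above the cap: Δh = 2514.21 − 2410.05 = 104.16 ft.
P = γΔh/144 = 62.4 × 104.16 / 144 = 45.1 psi.

P ≈ 45.1 psi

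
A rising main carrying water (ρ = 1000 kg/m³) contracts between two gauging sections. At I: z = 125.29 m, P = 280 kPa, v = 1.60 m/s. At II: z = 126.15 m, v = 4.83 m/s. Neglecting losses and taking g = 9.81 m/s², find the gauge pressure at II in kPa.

P₂ ≈ 261 kPa

Pressure head at I: ψ₁ = P₁/(ρg) = 280×1000 / (1000 × 9.81) = 28.54 m.
Velocity heads: v₁²/2g = 1.60²/19.62 = 0.130 m; v₂²/2g = 4.83²/19.62 = 1.189 m.
Total head H = z₁ + ψ₁ + v₁²/2g = 125.29 + 28.54 + 0.130 = 153.96 m.
ψ₂ = H − z₂ − v₂²/2g = 153.96 − 126.15 − 1.189 = 26.62 m.
P₂ = ρgψ₂ = 1000 × 9.81 × 26.62 ≈ 261 kPa.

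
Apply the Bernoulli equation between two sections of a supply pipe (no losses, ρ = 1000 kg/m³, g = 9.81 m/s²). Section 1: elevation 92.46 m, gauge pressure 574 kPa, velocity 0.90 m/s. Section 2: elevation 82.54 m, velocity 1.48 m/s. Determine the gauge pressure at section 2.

Pressure head at 1: ψ₁ = P₁/(ρg) = 574×1000 / (1000 × 9.81) = 58.51 m.
Velocity heads: v₁²/2g = 0.90²/19.62 = 0.041 m; v₂²/2g = 1.48²/19.62 = 0.112 m.
Total head H = z₁ + ψ₁ + v₁²/2g = 92.46 + 58.51 + 0.041 = 151.01 m.
ψ₂ = H − z₂ − v₂²/2g = 151.01 − 82.54 − 0.112 = 68.36 m.
P₂ = ρgψ₂ = 1000 × 9.81 × 68.36 ≈ 671 kPa.

P₂ ≈ 671 kPa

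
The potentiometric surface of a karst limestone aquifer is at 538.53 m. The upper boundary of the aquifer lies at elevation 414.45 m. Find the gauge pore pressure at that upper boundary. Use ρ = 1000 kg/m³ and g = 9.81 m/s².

P ≈ 1220 kPa

Pressure head at the aquifer top: ψ = h − z = 538.53 − 414.45 = 124.08 m.
P = ρgψ = 1000 × 9.81 × 124.08 = 1217225 Pa ≈ 1220 kPa.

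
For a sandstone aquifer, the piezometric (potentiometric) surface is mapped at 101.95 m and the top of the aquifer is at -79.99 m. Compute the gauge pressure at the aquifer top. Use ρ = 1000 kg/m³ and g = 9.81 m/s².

P ≈ 1780 kPa

Pressure head at the aquifer top: ψ = h − z = 101.95 − (-79.99) = 181.94 m.
P = ρgψ = 1000 × 9.81 × 181.94 = 1784831 Pa ≈ 1780 kPa.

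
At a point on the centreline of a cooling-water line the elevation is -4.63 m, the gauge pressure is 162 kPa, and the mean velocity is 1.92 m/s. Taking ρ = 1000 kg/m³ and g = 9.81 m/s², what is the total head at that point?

h ≈ 12.07 m

Pressure head ψ = P/(ρg) = 162×1000 / (1000 × 9.81) = 16.51 m.
Velocity head = v²/(2g) = 1.92² / (2 × 9.81) = 0.188 m.
h = z + ψ + v²/(2g) = -4.63 + 16.51 + 0.188 = 12.07 m.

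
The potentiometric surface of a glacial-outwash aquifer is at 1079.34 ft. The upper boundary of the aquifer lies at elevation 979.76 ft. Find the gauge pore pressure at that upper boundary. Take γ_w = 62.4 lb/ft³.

Pressure head at the aquifer top: ψ = h − z = 1079.34 − 979.76 = 99.58 ft.
P = γψ/144 = 62.4 × 99.58 / 144 = 43.2 psi.

P ≈ 43.2 psi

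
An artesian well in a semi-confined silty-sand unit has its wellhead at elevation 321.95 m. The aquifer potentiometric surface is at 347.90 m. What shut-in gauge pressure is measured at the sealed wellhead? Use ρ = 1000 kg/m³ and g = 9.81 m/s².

P ≈ 255 kPa

Head above the cap: Δh = 347.90 − 321.95 = 25.95 m.
P = ρgΔh = 1000 × 9.81 × 25.95 = 254570 Pa ≈ 255 kPa.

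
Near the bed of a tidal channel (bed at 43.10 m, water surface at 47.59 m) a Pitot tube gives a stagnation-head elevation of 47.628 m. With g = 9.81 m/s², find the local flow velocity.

v ≈ 0.863 m/s

Near the bed, under hydrostatic conditions, the piezometric head (z + ψ) equals the free-surface elevation, 47.59 m.
Velocity head = total − piezometric = 47.628 − 47.59 = 0.038 m.
v = √(2g·h_v) = √(2 × 9.81 × 0.038) = 0.863 m/s.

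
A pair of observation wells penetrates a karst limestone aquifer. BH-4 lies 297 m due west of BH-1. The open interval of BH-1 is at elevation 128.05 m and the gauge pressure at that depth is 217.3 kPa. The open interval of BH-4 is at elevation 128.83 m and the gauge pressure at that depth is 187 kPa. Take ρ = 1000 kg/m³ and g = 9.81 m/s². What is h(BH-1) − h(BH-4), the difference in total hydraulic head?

Pressure head at BH-1: ψ = P/(ρg) = 217.3×1000 / (1000 × 9.81) = 22.15 m.
Total head at BH-1: h = z + ψ = 128.05 + 22.15 = 150.20 m.
Pressure head at BH-4: ψ = P/(ρg) = 187×1000 / (1000 × 9.81) = 19.06 m.
Total head at BH-4: h = z + ψ = 128.83 + 19.06 = 147.89 m.
Head difference: h(BH-1) − h(BH-4) = 150.20 − 147.89 = 2.31 m.

Δh ≈ 2.31 m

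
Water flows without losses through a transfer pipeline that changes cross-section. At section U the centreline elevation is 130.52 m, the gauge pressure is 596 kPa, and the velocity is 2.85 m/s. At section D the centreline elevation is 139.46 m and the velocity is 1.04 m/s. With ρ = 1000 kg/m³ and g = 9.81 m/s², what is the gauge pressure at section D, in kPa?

P₂ ≈ 512 kPa

Pressure head at U: ψ₁ = P₁/(ρg) = 596×1000 / (1000 × 9.81) = 60.75 m.
Velocity heads: v₁²/2g = 2.85²/19.62 = 0.414 m; v₂²/2g = 1.04²/19.62 = 0.055 m.
Total head H = z₁ + ψ₁ + v₁²/2g = 130.52 + 60.75 + 0.414 = 191.68 m.
ψ₂ = H − z₂ − v₂²/2g = 191.68 − 139.46 − 0.055 = 52.16 m.
P₂ = ρgψ₂ = 1000 × 9.81 × 52.16 ≈ 512 kPa.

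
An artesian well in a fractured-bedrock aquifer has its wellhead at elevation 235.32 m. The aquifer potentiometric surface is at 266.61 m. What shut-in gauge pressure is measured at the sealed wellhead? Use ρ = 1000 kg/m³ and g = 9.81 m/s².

P ≈ 307 kPa

Head above the cap: Δh = 266.61 − 235.32 = 31.29 m.
P = ρgΔh = 1000 × 9.81 × 31.29 = 306955 Pa ≈ 307 kPa.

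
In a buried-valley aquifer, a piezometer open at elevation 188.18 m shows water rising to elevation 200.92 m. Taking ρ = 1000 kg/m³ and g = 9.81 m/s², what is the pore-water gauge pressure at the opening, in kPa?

Pressure head ψ = h − z = 200.92 − 188.18 = 12.74 m.
P = ρgψ = 1000 × 9.81 × 12.74 = 124979 Pa ≈ 125 kPa.

P ≈ 125 kPa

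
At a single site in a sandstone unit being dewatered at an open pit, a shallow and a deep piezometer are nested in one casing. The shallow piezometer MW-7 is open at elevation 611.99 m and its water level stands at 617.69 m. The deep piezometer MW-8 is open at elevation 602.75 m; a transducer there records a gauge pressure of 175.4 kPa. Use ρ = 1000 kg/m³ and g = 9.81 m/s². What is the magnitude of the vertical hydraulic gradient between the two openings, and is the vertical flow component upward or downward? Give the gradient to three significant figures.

|i_v| ≈ 0.318; vertical flow is upward

Total head at MW-7: h = 617.69 m (water level in the standpipe).
Pressure head at MW-8: ψ = P/(ρg) = 175.4×1000 / (1000 × 9.81) = 17.88 m.
Total head at MW-8: h = z + ψ = 602.75 + 17.88 = 620.63 m.
Δh = h(MW-7) − h(MW-8) = 617.69 − 620.63 = -2.94 m.
Vertical separation Δz = 611.99 − 602.75 = 9.24 m.
|i_v| = |Δh| / Δz = 2.94 / 9.24 = 0.318.
Head is higher in the deep piezometer, so vertical flow is upward (discharge condition).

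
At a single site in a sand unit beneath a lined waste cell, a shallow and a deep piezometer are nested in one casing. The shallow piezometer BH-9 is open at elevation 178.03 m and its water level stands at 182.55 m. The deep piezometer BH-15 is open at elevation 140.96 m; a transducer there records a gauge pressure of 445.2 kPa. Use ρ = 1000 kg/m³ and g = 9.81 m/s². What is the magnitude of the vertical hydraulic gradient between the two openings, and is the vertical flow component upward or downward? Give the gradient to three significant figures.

Total head at BH-9: h = 182.55 m (water level in the standpipe).
Pressure head at BH-15: ψ = P/(ρg) = 445.2×1000 / (1000 × 9.81) = 45.38 m.
Total head at BH-15: h = z + ψ = 140.96 + 45.38 = 186.34 m.
Δh = h(BH-9) − h(BH-15) = 182.55 − 186.34 = -3.79 m.
Vertical separation Δz = 178.03 − 140.96 = 37.07 m.
|i_v| = |Δh| / Δz = 3.79 / 37.07 = 0.102.
Head is higher in the deep piezometer, so vertical flow is upward (discharge condition).

|i_v| ≈ 0.102; vertical flow is upward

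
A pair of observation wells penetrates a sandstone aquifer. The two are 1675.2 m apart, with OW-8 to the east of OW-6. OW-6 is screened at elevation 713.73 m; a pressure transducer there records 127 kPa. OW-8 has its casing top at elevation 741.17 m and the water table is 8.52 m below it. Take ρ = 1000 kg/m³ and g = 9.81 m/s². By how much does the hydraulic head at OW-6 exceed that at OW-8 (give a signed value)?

Pressure head at OW-6: ψ = P/(ρg) = 127×1000 / (1000 × 9.81) = 12.95 m.
Total head at OW-6: h = z + ψ = 713.73 + 12.95 = 726.68 m.
Total head at OW-8: h = 741.17 − 8.52 = 732.65 m.
Head difference: h(OW-6) − h(OW-8) = 726.68 − 732.65 = -5.97 m.

Δh ≈ -5.97 m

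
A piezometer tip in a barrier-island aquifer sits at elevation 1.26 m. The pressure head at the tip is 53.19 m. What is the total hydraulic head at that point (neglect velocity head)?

h ≈ 54.45 m

h = z + ψ = 1.26 + 53.19 = 54.45 m.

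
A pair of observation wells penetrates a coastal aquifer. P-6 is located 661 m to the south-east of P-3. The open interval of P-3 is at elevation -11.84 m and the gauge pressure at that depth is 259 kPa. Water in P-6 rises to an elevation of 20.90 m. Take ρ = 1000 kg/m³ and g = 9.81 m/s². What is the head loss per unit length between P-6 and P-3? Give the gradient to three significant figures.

Pressure head at P-3: ψ = P/(ρg) = 259×1000 / (1000 × 9.81) = 26.40 m.
Total head at P-3: h = z + ψ = -11.84 + 26.40 = 14.56 m.
Total head at P-6: h = 20.90 m (water level in the piezometer is the total head).
Head difference: h(P-3) − h(P-6) = 14.56 − 20.90 = -6.34 m.
Hydraulic gradient: i = |Δh| / L = 6.34 / 661 = 0.00959.

i ≈ 0.00959 m/m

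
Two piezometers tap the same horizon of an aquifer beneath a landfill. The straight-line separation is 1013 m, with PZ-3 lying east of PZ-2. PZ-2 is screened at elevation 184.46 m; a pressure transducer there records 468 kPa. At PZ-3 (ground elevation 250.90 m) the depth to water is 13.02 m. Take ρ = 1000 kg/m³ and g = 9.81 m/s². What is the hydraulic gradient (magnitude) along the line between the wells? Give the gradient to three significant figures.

Pressure head at PZ-2: ψ = P/(ρg) = 468×1000 / (1000 × 9.81) = 47.71 m.
Total head at PZ-2: h = z + ψ = 184.46 + 47.71 = 232.17 m.
Total head at PZ-3: h = 250.90 − 13.02 = 237.88 m.
Head difference: h(PZ-2) − h(PZ-3) = 232.17 − 237.88 = -5.71 m.
Hydraulic gradient: i = |Δh| / L = 5.71 / 1013 = 0.00564.

i ≈ 0.00564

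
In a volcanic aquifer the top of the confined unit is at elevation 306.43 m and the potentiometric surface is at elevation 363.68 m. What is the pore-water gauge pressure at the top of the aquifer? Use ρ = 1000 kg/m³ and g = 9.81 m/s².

Pressure head at the aquifer top: ψ = h − z = 363.68 − 306.43 = 57.25 m.
P = ρgψ = 1000 × 9.81 × 57.25 = 561622 Pa ≈ 562 kPa.

P ≈ 562 kPa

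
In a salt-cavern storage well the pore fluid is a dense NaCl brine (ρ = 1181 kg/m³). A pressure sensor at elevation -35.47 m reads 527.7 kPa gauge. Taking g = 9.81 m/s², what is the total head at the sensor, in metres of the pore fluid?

h ≈ 10.08 m

ψ = P/(ρg) = 527.7×1000 / (1181 × 9.81) = 45.55 m.
h = z + ψ = -35.47 + 45.55 = 10.08 m.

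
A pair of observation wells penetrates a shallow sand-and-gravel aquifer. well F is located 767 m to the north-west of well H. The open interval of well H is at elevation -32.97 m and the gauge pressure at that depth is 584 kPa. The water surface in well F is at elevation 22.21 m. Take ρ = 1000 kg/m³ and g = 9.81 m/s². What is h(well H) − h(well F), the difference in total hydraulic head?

Δh ≈ 4.35 m

Pressure head at well H: ψ = P/(ρg) = 584×1000 / (1000 × 9.81) = 59.53 m.
Total head at well H: h = z + ψ = -32.97 + 59.53 = 26.56 m.
Total head at well F: h = 22.21 m (water level in the piezometer is the total head).
Head difference: h(well H) − h(well F) = 26.56 − 22.21 = 4.35 m.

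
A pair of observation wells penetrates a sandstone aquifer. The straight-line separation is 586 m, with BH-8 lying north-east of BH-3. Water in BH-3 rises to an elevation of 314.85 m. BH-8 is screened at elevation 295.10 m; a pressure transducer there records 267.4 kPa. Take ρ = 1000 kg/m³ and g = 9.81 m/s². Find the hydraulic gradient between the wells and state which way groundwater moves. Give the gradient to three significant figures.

Total head at BH-3: h = 314.85 m (water level in the piezometer is the total head).
Pressure head at BH-8: ψ = P/(ρg) = 267.4×1000 / (1000 × 9.81) = 27.26 m.
Total head at BH-8: h = z + ψ = 295.10 + 27.26 = 322.36 m.
Head difference: h(BH-3) − h(BH-8) = 314.85 − 322.36 = -7.51 m.
Hydraulic gradient: i = |Δh| / L = 7.51 / 586 = 0.0128.
Flow is from higher to lower head: from BH-8 toward BH-3, i.e. toward the south-west.

i ≈ 0.0128; groundwater flows toward the south-west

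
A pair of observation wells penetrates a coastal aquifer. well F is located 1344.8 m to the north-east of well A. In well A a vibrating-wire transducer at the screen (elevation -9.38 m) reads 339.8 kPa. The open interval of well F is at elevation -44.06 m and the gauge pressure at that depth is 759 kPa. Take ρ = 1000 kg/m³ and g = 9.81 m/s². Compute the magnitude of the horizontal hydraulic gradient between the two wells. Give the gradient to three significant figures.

i ≈ 0.00599

Pressure head at well A: ψ = P/(ρg) = 339.8×1000 / (1000 × 9.81) = 34.64 m.
Total head at well A: h = z + ψ = -9.38 + 34.64 = 25.26 m.
Pressure head at well F: ψ = P/(ρg) = 759×1000 / (1000 × 9.81) = 77.37 m.
Total head at well F: h = z + ψ = -44.06 + 77.37 = 33.31 m.
Head difference: h(well A) − h(well F) = 25.26 − 33.31 = -8.05 m.
Hydraulic gradient: i = |Δh| / L = 8.05 / 1344.8 = 0.00599.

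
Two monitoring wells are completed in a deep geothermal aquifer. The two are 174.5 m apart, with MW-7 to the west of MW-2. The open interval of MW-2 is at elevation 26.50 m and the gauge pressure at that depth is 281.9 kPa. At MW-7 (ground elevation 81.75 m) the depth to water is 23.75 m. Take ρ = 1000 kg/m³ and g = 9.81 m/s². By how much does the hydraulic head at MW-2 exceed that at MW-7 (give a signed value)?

Δh ≈ -2.76 m

Pressure head at MW-2: ψ = P/(ρg) = 281.9×1000 / (1000 × 9.81) = 28.74 m.
Total head at MW-2: h = z + ψ = 26.50 + 28.74 = 55.24 m.
Total head at MW-7: h = 81.75 − 23.75 = 58.00 m.
Head difference: h(MW-2) − h(MW-7) = 55.24 − 58.00 = -2.76 m.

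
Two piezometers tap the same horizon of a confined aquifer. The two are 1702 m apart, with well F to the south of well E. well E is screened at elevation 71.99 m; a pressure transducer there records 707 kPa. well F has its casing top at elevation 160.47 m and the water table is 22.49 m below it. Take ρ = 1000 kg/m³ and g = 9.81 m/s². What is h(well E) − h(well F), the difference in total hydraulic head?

Pressure head at well E: ψ = P/(ρg) = 707×1000 / (1000 × 9.81) = 72.07 m.
Total head at well E: h = z + ψ = 71.99 + 72.07 = 144.06 m.
Total head at well F: h = 160.47 − 22.49 = 137.98 m.
Head difference: h(well E) − h(well F) = 144.06 − 137.98 = 6.08 m.

Δh ≈ 6.08 m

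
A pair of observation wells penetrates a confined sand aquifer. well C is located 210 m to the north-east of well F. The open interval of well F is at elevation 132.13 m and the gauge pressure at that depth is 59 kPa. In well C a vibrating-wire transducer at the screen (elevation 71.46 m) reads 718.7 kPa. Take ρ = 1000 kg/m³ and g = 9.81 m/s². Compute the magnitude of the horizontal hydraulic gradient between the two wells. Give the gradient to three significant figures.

Pressure head at well F: ψ = P/(ρg) = 59×1000 / (1000 × 9.81) = 6.01 m.
Total head at well F: h = z + ψ = 132.13 + 6.01 = 138.14 m.
Pressure head at well C: ψ = P/(ρg) = 718.7×1000 / (1000 × 9.81) = 73.26 m.
Total head at well C: h = z + ψ = 71.46 + 73.26 = 144.72 m.
Head difference: h(well F) − h(well C) = 138.14 − 144.72 = -6.58 m.
Hydraulic gradient: i = |Δh| / L = 6.58 / 210 = 0.0313.

i ≈ 0.0313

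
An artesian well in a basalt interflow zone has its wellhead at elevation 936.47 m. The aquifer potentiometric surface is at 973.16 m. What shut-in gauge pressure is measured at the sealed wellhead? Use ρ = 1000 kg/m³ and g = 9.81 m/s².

P ≈ 360 kPa

Head above the cap: Δh = 973.16 − 936.47 = 36.69 m.
P = ρgΔh = 1000 × 9.81 × 36.69 = 359929 Pa ≈ 360 kPa.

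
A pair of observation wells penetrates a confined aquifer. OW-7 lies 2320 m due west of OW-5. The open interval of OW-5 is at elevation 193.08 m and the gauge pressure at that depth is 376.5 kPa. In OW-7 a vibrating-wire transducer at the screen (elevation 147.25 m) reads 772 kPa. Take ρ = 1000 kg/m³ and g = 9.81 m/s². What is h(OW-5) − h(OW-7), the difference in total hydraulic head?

Δh ≈ 5.51 m

Pressure head at OW-5: ψ = P/(ρg) = 376.5×1000 / (1000 × 9.81) = 38.38 m.
Total head at OW-5: h = z + ψ = 193.08 + 38.38 = 231.46 m.
Pressure head at OW-7: ψ = P/(ρg) = 772×1000 / (1000 × 9.81) = 78.70 m.
Total head at OW-7: h = z + ψ = 147.25 + 78.70 = 225.95 m.
Head difference: h(OW-5) − h(OW-7) = 231.46 − 225.95 = 5.51 m.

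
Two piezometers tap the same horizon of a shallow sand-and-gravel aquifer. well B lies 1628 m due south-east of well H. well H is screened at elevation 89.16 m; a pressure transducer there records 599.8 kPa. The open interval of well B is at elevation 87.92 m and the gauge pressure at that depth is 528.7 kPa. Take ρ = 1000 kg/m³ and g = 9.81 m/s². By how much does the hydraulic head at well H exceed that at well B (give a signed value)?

Pressure head at well H: ψ = P/(ρg) = 599.8×1000 / (1000 × 9.81) = 61.14 m.
Total head at well H: h = z + ψ = 89.16 + 61.14 = 150.30 m.
Pressure head at well B: ψ = P/(ρg) = 528.7×1000 / (1000 × 9.81) = 53.89 m.
Total head at well B: h = z + ψ = 87.92 + 53.89 = 141.81 m.
Head difference: h(well H) − h(well B) = 150.30 − 141.81 = 8.49 m.

Δh ≈ 8.49 m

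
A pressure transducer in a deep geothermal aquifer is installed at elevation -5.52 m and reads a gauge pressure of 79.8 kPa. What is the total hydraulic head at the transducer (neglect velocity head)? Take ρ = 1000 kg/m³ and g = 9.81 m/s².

ψ = P/(ρg) = 79.8×1000 / (1000 × 9.81) = 8.13 m.
h = z + ψ = -5.52 + 8.13 = 2.61 m.

h ≈ 2.61 m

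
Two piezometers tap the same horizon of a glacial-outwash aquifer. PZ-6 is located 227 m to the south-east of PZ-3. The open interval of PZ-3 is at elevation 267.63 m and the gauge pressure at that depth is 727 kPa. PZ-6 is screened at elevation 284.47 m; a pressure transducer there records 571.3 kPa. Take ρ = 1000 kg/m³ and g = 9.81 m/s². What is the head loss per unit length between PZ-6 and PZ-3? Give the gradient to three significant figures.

Pressure head at PZ-3: ψ = P/(ρg) = 727×1000 / (1000 × 9.81) = 74.11 m.
Total head at PZ-3: h = z + ψ = 267.63 + 74.11 = 341.74 m.
Pressure head at PZ-6: ψ = P/(ρg) = 571.3×1000 / (1000 × 9.81) = 58.24 m.
Total head at PZ-6: h = z + ψ = 284.47 + 58.24 = 342.71 m.
Head difference: h(PZ-3) − h(PZ-6) = 341.74 − 342.71 = -0.97 m.
Hydraulic gradient: i = |Δh| / L = 0.97 / 227 = 0.00427.

i ≈ 0.00427 m/m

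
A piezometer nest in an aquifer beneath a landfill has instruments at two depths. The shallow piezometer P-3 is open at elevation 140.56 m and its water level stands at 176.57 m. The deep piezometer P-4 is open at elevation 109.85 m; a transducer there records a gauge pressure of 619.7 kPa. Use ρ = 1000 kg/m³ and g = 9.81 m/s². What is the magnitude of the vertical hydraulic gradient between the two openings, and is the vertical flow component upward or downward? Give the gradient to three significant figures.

Total head at P-3: h = 176.57 m (water level in the standpipe).
Pressure head at P-4: ψ = P/(ρg) = 619.7×1000 / (1000 × 9.81) = 63.17 m.
Total head at P-4: h = z + ψ = 109.85 + 63.17 = 173.02 m.
Δh = h(P-3) − h(P-4) = 176.57 − 173.02 = 3.55 m.
Vertical separation Δz = 140.56 − 109.85 = 30.71 m.
|i_v| = |Δh| / Δz = 3.55 / 30.71 = 0.116.
Head is higher in the shallow piezometer, so vertical flow is downward (recharge condition).

|i_v| ≈ 0.116; vertical flow is downward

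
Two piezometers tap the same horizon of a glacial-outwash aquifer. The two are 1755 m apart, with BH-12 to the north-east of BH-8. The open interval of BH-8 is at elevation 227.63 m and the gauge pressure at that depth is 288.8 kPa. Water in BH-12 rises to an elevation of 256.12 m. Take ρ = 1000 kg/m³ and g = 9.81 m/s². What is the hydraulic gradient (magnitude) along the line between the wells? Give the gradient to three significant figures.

Pressure head at BH-8: ψ = P/(ρg) = 288.8×1000 / (1000 × 9.81) = 29.44 m.
Total head at BH-8: h = z + ψ = 227.63 + 29.44 = 257.07 m.
Total head at BH-12: h = 256.12 m (water level in the piezometer is the total head).
Head difference: h(BH-8) − h(BH-12) = 257.07 − 256.12 = 0.95 m.
Hydraulic gradient: i = |Δh| / L = 0.95 / 1755 = 0.000541.

i ≈ 0.000541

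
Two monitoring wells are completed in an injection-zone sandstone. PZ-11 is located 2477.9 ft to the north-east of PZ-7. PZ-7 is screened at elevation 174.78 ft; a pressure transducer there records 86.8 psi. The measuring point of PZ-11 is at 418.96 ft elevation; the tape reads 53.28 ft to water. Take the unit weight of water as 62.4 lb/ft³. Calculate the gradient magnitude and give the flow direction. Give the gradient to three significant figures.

Pressure head at PZ-7: ψ = 144·P/γ = 144 × 86.8 / 62.4 = 200.31 ft.
Total head at PZ-7: h = z + ψ = 174.78 + 200.31 = 375.09 ft.
Total head at PZ-11: h = 418.96 − 53.28 = 365.68 ft.
Head difference: h(PZ-7) − h(PZ-11) = 375.09 − 365.68 = 9.41 ft.
Hydraulic gradient: i = |Δh| / L = 9.41 / 2477.9 = 0.00380.
Flow is from higher to lower head: from PZ-7 toward PZ-11, i.e. toward the north-east.

i ≈ 0.00380; groundwater flows toward the north-east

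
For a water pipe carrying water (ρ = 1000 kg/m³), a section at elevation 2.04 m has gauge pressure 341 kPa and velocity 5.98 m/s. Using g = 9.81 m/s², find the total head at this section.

Pressure head ψ = P/(ρg) = 341×1000 / (1000 × 9.81) = 34.76 m.
Velocity head = v²/(2g) = 5.98² / (2 × 9.81) = 1.823 m.
h = z + ψ + v²/(2g) = 2.04 + 34.76 + 1.823 = 38.62 m.

h ≈ 38.62 m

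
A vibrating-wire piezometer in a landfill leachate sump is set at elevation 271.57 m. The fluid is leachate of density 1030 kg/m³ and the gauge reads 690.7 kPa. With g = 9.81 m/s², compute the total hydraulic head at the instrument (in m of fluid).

h ≈ 339.93 m

ψ = P/(ρg) = 690.7×1000 / (1030 × 9.81) = 68.36 m.
h = z + ψ = 271.57 + 68.36 = 339.93 m.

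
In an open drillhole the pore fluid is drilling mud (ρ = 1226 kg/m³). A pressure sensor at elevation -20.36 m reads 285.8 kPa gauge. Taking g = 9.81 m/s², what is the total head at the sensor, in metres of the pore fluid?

h ≈ 3.40 m

ψ = P/(ρg) = 285.8×1000 / (1226 × 9.81) = 23.76 m.
h = z + ψ = -20.36 + 23.76 = 3.40 m.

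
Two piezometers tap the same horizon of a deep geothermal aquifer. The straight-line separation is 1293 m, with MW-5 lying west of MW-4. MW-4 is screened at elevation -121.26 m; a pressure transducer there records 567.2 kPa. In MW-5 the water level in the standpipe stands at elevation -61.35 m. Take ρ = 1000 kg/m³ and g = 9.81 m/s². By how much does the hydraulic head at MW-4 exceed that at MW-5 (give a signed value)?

Pressure head at MW-4: ψ = P/(ρg) = 567.2×1000 / (1000 × 9.81) = 57.82 m.
Total head at MW-4: h = z + ψ = -121.26 + 57.82 = -63.44 m.
Total head at MW-5: h = -61.35 m (water level in the piezometer is the total head).
Head difference: h(MW-4) − h(MW-5) = -63.44 − (-61.35) = -2.09 m.

Δh ≈ -2.09 m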